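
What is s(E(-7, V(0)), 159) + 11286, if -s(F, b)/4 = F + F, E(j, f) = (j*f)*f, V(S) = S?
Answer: 11286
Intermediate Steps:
E(j, f) = j*f**2 (E(j, f) = (f*j)*f = j*f**2)
s(F, b) = -8*F (s(F, b) = -4*(F + F) = -8*F)
s(E(-7, V(0)), 159) + 11286 = -(-56)*0**2 + 11286 = -(-56)*0 + 11286 = -8*0 + 11286 = 0 + 11286 = 11286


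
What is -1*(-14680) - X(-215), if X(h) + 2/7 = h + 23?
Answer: 104106/7 ≈ 14872.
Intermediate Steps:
X(h) = 159/7 + h (X(h) = -2/7 + (h + 23) = -2/7 + (23 + h) = 159/7 + h)
-1*(-14680) - X(-215) = -1*(-14680) - (159/7 - 215) = 14680 - 1*(-1346/7) = 14680 + 1346/7 = 104106/7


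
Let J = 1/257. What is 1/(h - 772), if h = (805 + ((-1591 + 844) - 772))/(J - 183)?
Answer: -23515/18061831 ≈ -0.0013019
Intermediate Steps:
J = 1/257 ≈ 0.0038911
h = 91749/23515 (h = (805 + ((-1591 + 844) - 772))/(1/257 - 183) = (805 + (-747 - 772))/(-47030/257) = (805 - 1519)*(-257/47030) = -714*(-257/47030) = 91749/23515 ≈ 3.9017)
1/(h - 772) = 1/(91749/23515 - 772) = 1/(-18061831/23515) = -23515/18061831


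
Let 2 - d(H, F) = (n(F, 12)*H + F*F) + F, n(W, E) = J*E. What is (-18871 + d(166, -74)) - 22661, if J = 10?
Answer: -66852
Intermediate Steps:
n(W, E) = 10*E
d(H, F) = 2 - F - F² - 120*H (d(H, F) = 2 - (((10*12)*H + F*F) + F) = 2 - ((120*H + F²) + F) = 2 - ((F² + 120*H) + F) = 2 - (F + F² + 120*H) = 2 + (-F - F² - 120*H) = 2 - F - F² - 120*H)
(-18871 + d(166, -74)) - 22661 = (-18871 + (2 - 1*(-74) - 1*(-74)² - 120*166)) - 22661 = (-18871 + (2 + 74 - 1*5476 - 19920)) - 22661 = (-18871 + (2 + 74 - 5476 - 19920)) - 22661 = (-18871 - 25320) - 22661 = -44191 - 22661 = -66852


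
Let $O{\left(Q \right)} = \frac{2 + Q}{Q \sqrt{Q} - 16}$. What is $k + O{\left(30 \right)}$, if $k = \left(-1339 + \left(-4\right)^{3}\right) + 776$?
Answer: $- \frac{2095997}{3343} + \frac{120 \sqrt{30}}{3343} \approx -626.78$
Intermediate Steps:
$O{\left(Q \right)} = \frac{2 + Q}{-16 + Q^{\frac{3}{2}}}$ ($O{\left(Q \right)} = \frac{2 + Q}{Q^{\frac{3}{2}} - 16} = \frac{2 + Q}{-16 + Q^{\frac{3}{2}}}$)
$k = -627$ ($k = \left(-1339 - 64\right) + 776 = -1403 + 776 = -627$)
$k + O{\left(30 \right)} = -627 + \frac{2 + 30}{-16 + 30^{\frac{3}{2}}} = -627 + \frac{1}{-16 + 30 \sqrt{30}} \cdot 32 = -627 + \frac{32}{-16 + 30 \sqrt{30}}$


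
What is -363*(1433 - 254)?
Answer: -427977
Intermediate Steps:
-363*(1433 - 254) = -363*1179 = -427977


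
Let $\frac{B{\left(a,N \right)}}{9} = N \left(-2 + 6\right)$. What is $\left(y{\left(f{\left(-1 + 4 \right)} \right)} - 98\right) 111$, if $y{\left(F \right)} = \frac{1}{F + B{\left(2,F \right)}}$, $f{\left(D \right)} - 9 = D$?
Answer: $- \frac{43511}{4} \approx -10878.0$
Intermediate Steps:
$f{\left(D \right)} = 9 + D$
$B{\left(a,N \right)} = 36 N$ ($B{\left(a,N \right)} = 9 N \left(-2 + 6\right) = 9 N 4 = 9 \cdot 4 N = 36 N$)
$y{\left(F \right)} = \frac{1}{37 F}$ ($y{\left(F \right)} = \frac{1}{F + 36 F} = \frac{1}{37 F}$)
$\left(y{\left(f{\left(-1 + 4 \right)} \right)} - 98\right) 111 = \left(\frac{1}{37 \left(9 + \left(-1 + 4\right)\right)} - 98\right) 111 = \left(\frac{1}{37 \left(9 + 3\right)} - 98\right) 111 = \left(\frac{1}{37 \cdot 12} - 98\right) 111 = \left(\frac{1}{37} \cdot \frac{1}{12} - 98\right) 111 = \left(\frac{1}{444} - 98\right) 111 = \left(- \frac{43511}{444}\right) 111 = - \frac{43511}{4}$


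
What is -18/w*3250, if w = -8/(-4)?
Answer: -29250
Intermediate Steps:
w = 2 (w = -8*(-1/4) = 2)
-18/w*3250 = -18/2*3250 = -18*1/2*3250 = -9*3250 = -29250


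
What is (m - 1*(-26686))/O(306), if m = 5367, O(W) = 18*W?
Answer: 32053/5508 ≈ 5.8194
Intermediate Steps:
(m - 1*(-26686))/O(306) = (5367 - 1*(-26686))/((18*306)) = (5367 + 26686)/5508 = 32053*(1/5508) = 32053/5508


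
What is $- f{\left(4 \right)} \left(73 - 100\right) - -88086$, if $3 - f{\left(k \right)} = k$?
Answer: $88059$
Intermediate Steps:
$f{\left(k \right)} = 3 - k$
$- f{\left(4 \right)} \left(73 - 100\right) - -88086 = - \left(3 - 4\right) \left(73 - 100\right) - -88086 = - \left(3 - 4\right) \left(-27\right) + 88086 = - \left(-1\right) \left(-27\right) + 88086 = \left(-1\right) 27 + 88086 = -27 + 88086 = 88059$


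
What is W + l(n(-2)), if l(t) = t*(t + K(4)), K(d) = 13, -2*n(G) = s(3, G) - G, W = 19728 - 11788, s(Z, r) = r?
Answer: 7940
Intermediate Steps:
W = 7940
n(G) = 0 (n(G) = -(G - G)/2 = -½*0 = 0)
l(t) = t*(13 + t) (l(t) = t*(t + 13) = t*(13 + t))
W + l(n(-2)) = 7940 + 0*(13 + 0) = 7940 + 0*13 = 7940 + 0 = 7940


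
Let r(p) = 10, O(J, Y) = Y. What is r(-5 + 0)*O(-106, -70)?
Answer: -700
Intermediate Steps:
r(-5 + 0)*O(-106, -70) = 10*(-70) = -700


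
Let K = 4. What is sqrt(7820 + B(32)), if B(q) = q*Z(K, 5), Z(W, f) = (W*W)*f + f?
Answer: 2*sqrt(2635) ≈ 102.66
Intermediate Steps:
Z(W, f) = f + f*W**2 (Z(W, f) = W**2*f + f = f*W**2 + f = f + f*W**2)
B(q) = 85*q (B(q) = q*(5*(1 + 4**2)) = q*(5*(1 + 16)) = q*(5*17) = q*85 = 85*q)
sqrt(7820 + B(32)) = sqrt(7820 + 85*32) = sqrt(7820 + 2720) = sqrt(10540) = 2*sqrt(2635)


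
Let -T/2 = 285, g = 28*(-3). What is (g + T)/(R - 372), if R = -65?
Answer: 654/437 ≈ 1.4966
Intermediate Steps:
g = -84
T = -570 (T = -2*285 = -570)
(g + T)/(R - 372) = (-84 - 570)/(-65 - 372) = -654/(-437) = -654*(-1/437) = 654/437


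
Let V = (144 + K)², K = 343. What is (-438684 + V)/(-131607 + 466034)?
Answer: -201515/334427 ≈ -0.60257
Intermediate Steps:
V = 237169 (V = (144 + 343)² = 487² = 237169)
(-438684 + V)/(-131607 + 466034) = (-438684 + 237169)/(-131607 + 466034) = -201515/334427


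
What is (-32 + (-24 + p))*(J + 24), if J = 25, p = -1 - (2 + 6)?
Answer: -3185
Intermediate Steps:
p = -9 (p = -1 - 8 = -9)
(-32 + (-24 + p))*(J + 24) = (-32 + (-24 - 9))*(25 + 24) = (-32 - 33)*49 = -65*49 = -3185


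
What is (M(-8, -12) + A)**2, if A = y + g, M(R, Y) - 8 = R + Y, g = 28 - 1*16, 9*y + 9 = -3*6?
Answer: 9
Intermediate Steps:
y = -3 (y = -1 + (-3*6)/9 = -1 + (1/9)*(-18) = -1 - 2 = -3)
g = 12 (g = 28 - 16 = 12)
M(R, Y) = 8 + R + Y (M(R, Y) = 8 + (R + Y) = 8 + R + Y)
A = 9 (A = -3 + 12 = 9)
(M(-8, -12) + A)**2 = ((8 - 8 - 12) + 9)**2 = (-12 + 9)**2 = (-3)**2 = 9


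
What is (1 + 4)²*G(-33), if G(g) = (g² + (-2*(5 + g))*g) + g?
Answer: -19800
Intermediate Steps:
G(g) = g + g² + g*(-10 - 2*g) (G(g) = (g² + (-10 - 2*g)*g) + g = (g² + g*(-10 - 2*g)) + g = g + g² + g*(-10 - 2*g))
(1 + 4)²*G(-33) = (1 + 4)²*(-1*(-33)*(9 - 33)) = 5²*(-1*(-33)*(-24)) = 25*(-792) = -19800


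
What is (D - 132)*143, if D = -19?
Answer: -21593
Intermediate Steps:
(D - 132)*143 = (-19 - 132)*143 = -151*143 = -21593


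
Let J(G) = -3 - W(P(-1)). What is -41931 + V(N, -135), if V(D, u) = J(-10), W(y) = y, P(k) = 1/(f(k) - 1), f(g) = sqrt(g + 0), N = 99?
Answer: -83867/2 + I/2 ≈ -41934.0 + 0.5*I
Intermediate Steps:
f(g) = sqrt(g)
P(k) = 1/(-1 + sqrt(k)) (P(k) = 1/(sqrt(k) - 1) = 1/(-1 + sqrt(k)))
J(G) = -3 - (-1 - I)/2 (J(G) = -3 - 1/(-1 + sqrt(-1)) = -3 - 1/(-1 + I) = -3 - (-1 - I)/2)
V(D, u) = -5/2 + I/2
-41931 + V(N, -135) = -41931 + (-5/2 + I/2) = -83867/2 + I/2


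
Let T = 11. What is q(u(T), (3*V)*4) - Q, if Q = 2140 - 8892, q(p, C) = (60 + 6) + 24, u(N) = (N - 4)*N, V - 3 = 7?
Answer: 6842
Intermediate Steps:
V = 10 (V = 3 + 7 = 10)
u(N) = N*(-4 + N) (u(N) = (-4 + N)*N = N*(-4 + N))
q(p, C) = 90 (q(p, C) = 66 + 24 = 90)
Q = -6752
q(u(T), (3*V)*4) - Q = 90 - 1*(-6752) = 90 + 6752 = 6842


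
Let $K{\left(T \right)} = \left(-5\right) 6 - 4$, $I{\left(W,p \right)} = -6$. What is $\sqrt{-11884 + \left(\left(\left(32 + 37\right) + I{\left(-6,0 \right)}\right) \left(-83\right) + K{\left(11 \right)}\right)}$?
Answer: $i \sqrt{17147} \approx 130.95 i$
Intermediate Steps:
$K{\left(T \right)} = -34$ ($K{\left(T \right)} = -30 - 4 = -34$)
$\sqrt{-11884 + \left(\left(\left(32 + 37\right) + I{\left(-6,0 \right)}\right) \left(-83\right) + K{\left(11 \right)}\right)} = \sqrt{-11884 + \left(\left(\left(32 + 37\right) - 6\right) \left(-83\right) - 34\right)} = \sqrt{-11884 + \left(\left(69 - 6\right) \left(-83\right) - 34\right)} = \sqrt{-11884 + \left(63 \left(-83\right) - 34\right)} = \sqrt{-11884 - 5263} = \sqrt{-17147} = i \sqrt{17147}$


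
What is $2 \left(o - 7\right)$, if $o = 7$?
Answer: $0$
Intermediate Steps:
$2 \left(o - 7\right) = 2 \left(7 - 7\right) = 2 \cdot 0 = 0$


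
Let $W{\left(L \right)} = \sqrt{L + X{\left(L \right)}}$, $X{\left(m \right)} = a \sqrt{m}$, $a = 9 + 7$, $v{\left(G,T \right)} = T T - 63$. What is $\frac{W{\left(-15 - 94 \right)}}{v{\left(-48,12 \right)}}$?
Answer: $\frac{\sqrt{-109 + 16 i \sqrt{109}}}{81} \approx 0.08303 + 0.15332 i$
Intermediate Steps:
$v{\left(G,T \right)} = -63 + T^{2}$ ($v{\left(G,T \right)} = T^{2} - 63 = -63 + T^{2}$)
$a = 16$
$X{\left(m \right)} = 16 \sqrt{m}$
$W{\left(L \right)} = \sqrt{L + 16 \sqrt{L}}$
$\frac{W{\left(-15 - 94 \right)}}{v{\left(-48,12 \right)}} = \frac{\sqrt{\left(-15 - 94\right) + 16 \sqrt{-15 - 94}}}{-63 + 12^{2}} = \frac{\sqrt{-109 + 16 \sqrt{-109}}}{-63 + 144} = \frac{\sqrt{-109 + 16 i \sqrt{109}}}{81}$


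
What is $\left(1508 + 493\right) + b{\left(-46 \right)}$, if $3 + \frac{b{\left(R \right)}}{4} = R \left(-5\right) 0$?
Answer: $1989$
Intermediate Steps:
$b{\left(R \right)} = -12$ ($b{\left(R \right)} = -12 + 4 R \left(-5\right) 0 = -12 + 4 - 5 R 0 = -12 + 4 \cdot 0 = -12 + 0 = -12$)
$\left(1508 + 493\right) + b{\left(-46 \right)} = \left(1508 + 493\right) - 12 = 2001 - 12 = 1989$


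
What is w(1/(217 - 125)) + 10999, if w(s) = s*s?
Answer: 93095537/8464 ≈ 10999.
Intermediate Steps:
w(s) = s²
w(1/(217 - 125)) + 10999 = (1/(217 - 125))² + 10999 = (1/92)² + 10999 = 1/8464 + 10999 = 93095537/8464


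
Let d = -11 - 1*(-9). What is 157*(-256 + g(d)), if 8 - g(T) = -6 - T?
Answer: -38308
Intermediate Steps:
d = -2 (d = -11 + 9 = -2)
g(T) = 14 + T (g(T) = 8 - (-6 - T) = 8 + (6 + T) = 14 + T)
157*(-256 + g(d)) = 157*(-256 + (14 - 2)) = 157*(-256 + 12) = 157*(-244) = -38308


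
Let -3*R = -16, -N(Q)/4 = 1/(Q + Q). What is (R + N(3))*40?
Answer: 560/3 ≈ 186.67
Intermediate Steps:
N(Q) = -2/Q (N(Q) = -4/(Q + Q) = -4*1/(2*Q) = -2/Q)
R = 16/3 (R = -1/3*(-16) = 16/3 ≈ 5.3333)
(R + N(3))*40 = (16/3 - 2/3)*40 = (14/3)*40 = 560/3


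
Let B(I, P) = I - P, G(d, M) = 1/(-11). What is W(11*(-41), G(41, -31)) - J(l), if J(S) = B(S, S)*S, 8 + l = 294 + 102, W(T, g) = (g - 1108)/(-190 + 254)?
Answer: -12189/704 ≈ -17.314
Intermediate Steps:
G(d, M) = -1/11
W(T, g) = -277/16 + g/64 (W(T, g) = (-1108 + g)/64 = (-1108 + g)*(1/64) = -277/16 + g/64)
l = 388 (l = -8 + (294 + 102) = -8 + 396 = 388)
J(S) = 0 (J(S) = (S - S)*S = 0*S = 0)
W(11*(-41), G(41, -31)) - J(l) = (-277/16 + (1/64)*(-1/11)) - 1*0 = (-277/16 - 1/704) + 0 = -12189/704 + 0 = -12189/704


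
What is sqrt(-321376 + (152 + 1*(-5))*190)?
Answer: I*sqrt(293446) ≈ 541.71*I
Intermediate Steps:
sqrt(-321376 + (152 + 1*(-5))*190) = sqrt(-321376 + (152 - 5)*190) = sqrt(-321376 + 147*190) = sqrt(-321376 + 27930) = sqrt(-293446) = I*sqrt(293446)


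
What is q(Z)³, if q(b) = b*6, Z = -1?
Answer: -216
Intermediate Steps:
q(b) = 6*b
q(Z)³ = (6*(-1))³ = (-6)³ = -216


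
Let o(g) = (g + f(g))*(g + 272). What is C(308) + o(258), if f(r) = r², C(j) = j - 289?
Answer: 35415679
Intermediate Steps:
C(j) = -289 + j
o(g) = (272 + g)*(g + g²) (o(g) = (g + g²)*(g + 272) = (g + g²)*(272 + g) = (272 + g)*(g + g²))
C(308) + o(258) = (-289 + 308) + 258*(272 + 258² + 273*258) = 19 + 258*(272 + 66564 + 70434) = 19 + 258*137270 = 19 + 35415660 = 35415679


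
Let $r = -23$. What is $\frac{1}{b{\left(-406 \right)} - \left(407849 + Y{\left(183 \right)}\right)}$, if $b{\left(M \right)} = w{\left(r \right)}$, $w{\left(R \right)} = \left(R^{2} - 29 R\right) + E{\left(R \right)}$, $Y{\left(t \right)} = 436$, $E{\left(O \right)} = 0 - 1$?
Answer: $- \frac{1}{407090} \approx -2.4565 \cdot 10^{-6}$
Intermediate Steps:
$E{\left(O \right)} = -1$
$w{\left(R \right)} = -1 + R^{2} - 29 R$ ($w{\left(R \right)} = \left(R^{2} - 29 R\right) - 1 = -1 + R^{2} - 29 R$)
$b{\left(M \right)} = 1195$ ($b{\left(M \right)} = -1 + \left(-23\right)^{2} - -667 = -1 + 529 + 667 = 1195$)
$\frac{1}{b{\left(-406 \right)} - \left(407849 + Y{\left(183 \right)}\right)} = \frac{1}{1195 - 408285} = \frac{1}{-407090} = - \frac{1}{407090}$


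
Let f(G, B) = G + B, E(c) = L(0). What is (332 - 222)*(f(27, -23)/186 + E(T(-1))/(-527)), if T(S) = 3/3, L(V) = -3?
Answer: 4730/1581 ≈ 2.9918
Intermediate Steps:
T(S) = 1 (T(S) = 3*(1/3) = 1)
E(c) = -3
f(G, B) = B + G
(332 - 222)*(f(27, -23)/186 + E(T(-1))/(-527)) = (332 - 222)*((-23 + 27)/186 - 3/(-527)) = 110*(4*(1/186) - 3*(-1/527)) = 110*(2/93 + 3/527) = 110*(43/1581) = 4730/1581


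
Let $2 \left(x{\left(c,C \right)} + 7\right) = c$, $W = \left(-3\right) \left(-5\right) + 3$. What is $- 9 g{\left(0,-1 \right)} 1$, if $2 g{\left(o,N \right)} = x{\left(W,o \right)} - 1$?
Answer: $- \frac{9}{2} \approx -4.5$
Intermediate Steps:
$W = 18$ ($W = 15 + 3 = 18$)
$x{\left(c,C \right)} = -7 + \frac{c}{2}$
$g{\left(o,N \right)} = \frac{1}{2}$ ($g{\left(o,N \right)} = \frac{\left(-7 + \frac{1}{2} \cdot 18\right) - 1}{2} = \frac{\left(-7 + 9\right) - 1}{2} = \frac{2 - 1}{2} = \frac{1}{2} \cdot 1 = \frac{1}{2}$)
$- 9 g{\left(0,-1 \right)} 1 = \left(-9\right) \frac{1}{2} \cdot 1 = \left(- \frac{9}{2}\right) 1 = - \frac{9}{2}$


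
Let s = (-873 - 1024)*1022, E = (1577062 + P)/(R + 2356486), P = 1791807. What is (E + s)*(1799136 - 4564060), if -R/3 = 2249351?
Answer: 23540794152899451428/4391567 ≈ 5.3605e+12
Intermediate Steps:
R = -6748053 (R = -3*2249351 = -6748053)
E = -3368869/4391567 (E = (1577062 + 1791807)/(-6748053 + 2356486) = 3368869/(-4391567) = 3368869*(-1/4391567) = -3368869/4391567 ≈ -0.76712)
s = -1938734 (s = -1897*1022 = -1938734)
(E + s)*(1799136 - 4564060) = (-3368869/4391567 - 1938734)*(1799136 - 4564060) = -8514083625047/4391567*(-2764924) = 23540794152899451428/4391567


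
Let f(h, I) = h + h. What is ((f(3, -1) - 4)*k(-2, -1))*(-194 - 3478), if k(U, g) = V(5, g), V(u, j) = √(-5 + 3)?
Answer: -7344*I*√2 ≈ -10386.0*I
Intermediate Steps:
f(h, I) = 2*h
V(u, j) = I*√2 (V(u, j) = √(-2) = I*√2)
k(U, g) = I*√2
((f(3, -1) - 4)*k(-2, -1))*(-194 - 3478) = ((2*3 - 4)*(I*√2))*(-194 - 3478) = ((6 - 4)*(I*√2))*(-3672) = (2*(I*√2))*(-3672) = (2*I*√2)*(-3672) = -7344*I*√2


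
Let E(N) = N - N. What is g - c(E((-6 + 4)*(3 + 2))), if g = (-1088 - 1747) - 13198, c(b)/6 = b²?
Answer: -16033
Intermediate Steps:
E(N) = 0
c(b) = 6*b²
g = -16033 (g = -2835 - 13198 = -16033)
g - c(E((-6 + 4)*(3 + 2))) = -16033 - 6*0² = -16033 - 6*0 = -16033 - 1*0 = -16033 + 0 = -16033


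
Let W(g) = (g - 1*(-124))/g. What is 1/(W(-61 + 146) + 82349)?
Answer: 85/6999874 ≈ 1.2143e-5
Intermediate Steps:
W(g) = (124 + g)/g (W(g) = (g + 124)/g = (124 + g)/g)
1/(W(-61 + 146) + 82349) = 1/((124 + (-61 + 146))/(-61 + 146) + 82349) = 1/((124 + 85)/85 + 82349) = 1/((1/85)*209 + 82349) = 1/(209/85 + 82349) = 1/(6999874/85) = 85/6999874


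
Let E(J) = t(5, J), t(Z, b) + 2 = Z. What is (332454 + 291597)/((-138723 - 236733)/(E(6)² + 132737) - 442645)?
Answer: -41420137023/29379864313 ≈ -1.4098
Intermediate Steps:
t(Z, b) = -2 + Z
E(J) = 3 (E(J) = -2 + 5 = 3)
(332454 + 291597)/((-138723 - 236733)/(E(6)² + 132737) - 442645) = (332454 + 291597)/((-138723 - 236733)/(3² + 132737) - 442645) = 624051/(-375456/(9 + 132737) - 442645) = 624051/(-375456/132746 - 442645) = 624051/(-375456*1/132746 - 442645) = 624051/(-187728/66373 - 442645) = 624051/(-29379864313/66373) = 624051*(-66373/29379864313) = -41420137023/29379864313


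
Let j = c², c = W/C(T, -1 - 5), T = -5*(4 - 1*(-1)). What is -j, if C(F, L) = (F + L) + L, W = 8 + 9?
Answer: -289/1369 ≈ -0.21110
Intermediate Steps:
T = -25 (T = -5*(4 + 1) = -5*5 = -25)
W = 17
C(F, L) = F + 2*L
c = -17/37 (c = 17/(-25 + 2*(-1 - 5)) = 17/(-25 + 2*(-6)) = 17/(-25 - 12) = 17/(-37) = 17*(-1/37) = -17/37 ≈ -0.45946)
j = 289/1369 (j = (-17/37)² = 289/1369 ≈ 0.21110)
-j = -1*289/1369 = -289/1369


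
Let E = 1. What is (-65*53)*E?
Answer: -3445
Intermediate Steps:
(-65*53)*E = -65*53*1 = -3445*1 = -3445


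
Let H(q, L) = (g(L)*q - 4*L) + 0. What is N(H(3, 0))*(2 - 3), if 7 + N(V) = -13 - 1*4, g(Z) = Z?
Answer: 24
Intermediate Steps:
H(q, L) = -4*L + L*q (H(q, L) = (L*q - 4*L) + 0 = (-4*L + L*q) + 0 = -4*L + L*q)
N(V) = -24 (N(V) = -7 + (-13 - 1*4) = -7 + (-13 - 4) = -7 - 17 = -24)
N(H(3, 0))*(2 - 3) = -24*(2 - 3) = -24*(-1) = 24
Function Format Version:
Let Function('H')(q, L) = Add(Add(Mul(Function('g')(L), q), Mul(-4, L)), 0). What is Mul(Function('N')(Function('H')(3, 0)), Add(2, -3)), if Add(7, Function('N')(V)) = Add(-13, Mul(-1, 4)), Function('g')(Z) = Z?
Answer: 24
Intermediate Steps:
Function('H')(q, L) = Add(Mul(-4, L), Mul(L, q)) (Function('H')(q, L) = Add(Add(Mul(L, q), Mul(-4, L)), 0) = Add(Add(Mul(-4, L), Mul(L, q)), 0) = Add(Mul(-4, L), Mul(L, q)))
Function('N')(V) = -24 (Function('N')(V) = Add(-7, Add(-13, Mul(-1, 4))) = Add(-7, Add(-13, -4)) = Add(-7, -17) = -24)
Mul(Function('N')(Function('H')(3, 0)), Add(2, -3)) = Mul(-24, Add(2, -3)) = Mul(-24, -1) = 24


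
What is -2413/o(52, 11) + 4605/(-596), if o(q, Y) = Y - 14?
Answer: 1424333/1788 ≈ 796.61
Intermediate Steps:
o(q, Y) = -14 + Y
-2413/o(52, 11) + 4605/(-596) = -2413/(-14 + 11) + 4605/(-596) = -2413/(-3) + 4605*(-1/596) = -2413*(-⅓) - 4605/596 = 2413/3 - 4605/596 = 1424333/1788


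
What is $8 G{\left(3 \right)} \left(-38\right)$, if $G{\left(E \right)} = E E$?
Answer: $-2736$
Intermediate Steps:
$G{\left(E \right)} = E^{2}$
$8 G{\left(3 \right)} \left(-38\right) = 8 \cdot 3^{2} \left(-38\right) = 8 \cdot 9 \left(-38\right) = 72 \left(-38\right) = -2736$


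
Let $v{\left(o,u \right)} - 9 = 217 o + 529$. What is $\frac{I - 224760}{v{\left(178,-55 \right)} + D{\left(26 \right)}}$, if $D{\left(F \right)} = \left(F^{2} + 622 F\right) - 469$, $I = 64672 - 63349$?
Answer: $- \frac{223437}{55543} \approx -4.0228$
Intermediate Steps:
$v{\left(o,u \right)} = 538 + 217 o$ ($v{\left(o,u \right)} = 9 + \left(217 o + 529\right) = 9 + \left(529 + 217 o\right) = 538 + 217 o$)
$I = 1323$
$D{\left(F \right)} = -469 + F^{2} + 622 F$
$\frac{I - 224760}{v{\left(178,-55 \right)} + D{\left(26 \right)}} = \frac{1323 - 224760}{\left(538 + 217 \cdot 178\right) + \left(-469 + 26^{2} + 622 \cdot 26\right)} = - \frac{223437}{\left(538 + 38626\right) + \left(-469 + 676 + 16172\right)} = - \frac{223437}{39164 + 16379} = - \frac{223437}{55543}$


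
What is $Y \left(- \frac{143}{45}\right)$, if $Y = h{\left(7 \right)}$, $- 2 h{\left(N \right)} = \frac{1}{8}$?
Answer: $\frac{143}{720} \approx 0.19861$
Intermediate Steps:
$h{\left(N \right)} = - \frac{1}{16}$ ($h{\left(N \right)} = - \frac{1}{2 \cdot 8} = \left(- \frac{1}{2}\right) \frac{1}{8} = - \frac{1}{16}$)
$Y = - \frac{1}{16} \approx -0.0625$
$Y \left(- \frac{143}{45}\right) = - \frac{\left(-143\right) \frac{1}{45}}{16} = \left(- \frac{1}{16}\right) \left(- \frac{143}{45}\right) = \frac{143}{720}$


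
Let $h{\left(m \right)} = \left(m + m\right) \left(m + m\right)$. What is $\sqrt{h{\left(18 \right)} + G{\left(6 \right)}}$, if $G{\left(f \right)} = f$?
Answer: $\sqrt{1302} \approx 36.083$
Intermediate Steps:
$h{\left(m \right)} = 4 m^{2}$ ($h{\left(m \right)} = 2 m 2 m = 4 m^{2}$)
$\sqrt{h{\left(18 \right)} + G{\left(6 \right)}} = \sqrt{4 \cdot 18^{2} + 6} = \sqrt{4 \cdot 324 + 6} = \sqrt{1296 + 6} = \sqrt{1302}$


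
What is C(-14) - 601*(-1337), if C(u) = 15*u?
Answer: 803327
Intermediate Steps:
C(-14) - 601*(-1337) = 15*(-14) - 601*(-1337) = -210 + 803537 = 803327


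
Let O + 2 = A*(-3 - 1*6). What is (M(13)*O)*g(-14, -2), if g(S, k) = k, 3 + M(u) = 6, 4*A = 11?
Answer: 321/2 ≈ 160.50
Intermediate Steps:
A = 11/4 (A = (¼)*11 = 11/4 ≈ 2.7500)
M(u) = 3 (M(u) = -3 + 6 = 3)
O = -107/4 (O = -2 + 11*(-3 - 1*6)/4 = -2 + 11*(-3 - 6)/4 = -2 + (11/4)*(-9) = -2 - 99/4 = -107/4 ≈ -26.750)
(M(13)*O)*g(-14, -2) = (3*(-107/4))*(-2) = -321/4*(-2) = 321/2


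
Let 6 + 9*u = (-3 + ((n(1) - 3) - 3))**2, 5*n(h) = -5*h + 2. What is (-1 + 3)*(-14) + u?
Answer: -1382/75 ≈ -18.427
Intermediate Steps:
n(h) = 2/5 - h (n(h) = (-5*h + 2)/5 = (2 - 5*h)/5 = 2/5 - h)
u = 718/75 (u = -2/3 + (-3 + (((2/5 - 1*1) - 3) - 3))**2/9 = -2/3 + (-3 + (((2/5 - 1) - 3) - 3))**2/9 = -2/3 + (-3 + ((-3/5 - 3) - 3))**2/9 = -2/3 + (-3 + (-18/5 - 3))**2/9 = -2/3 + (-3 - 33/5)**2/9 = -2/3 + (-48/5)**2/9 = -2/3 + (1/9)*(2304/25) = -2/3 + 256/25 = 718/75 ≈ 9.5733)
(-1 + 3)*(-14) + u = (-1 + 3)*(-14) + 718/75 = 2*(-14) + 718/75 = -28 + 718/75 = -1382/75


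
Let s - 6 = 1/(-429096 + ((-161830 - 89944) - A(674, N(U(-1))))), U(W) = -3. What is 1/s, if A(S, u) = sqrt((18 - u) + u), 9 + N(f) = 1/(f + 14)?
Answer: 2781503060422/16689014277313 - 3*sqrt(2)/16689014277313 ≈ 0.16667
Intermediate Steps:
N(f) = -9 + 1/(14 + f) (N(f) = -9 + 1/(f + 14) = -9 + 1/(14 + f))
A(S, u) = 3*sqrt(2) (A(S, u) = sqrt(18) = 3*sqrt(2))
s = 6 + 1/(-680870 - 3*sqrt(2)) (s = 6 + 1/(-429096 + ((-161830 - 89944) - 3*sqrt(2))) = 6 + 1/(-429096 + (-251774 - 3*sqrt(2))) = 6 + 1/(-680870 - 3*sqrt(2)) ≈ 6.0000)
1/s = 1/(1390751530211/231791978441 + 3*sqrt(2)/463583956882)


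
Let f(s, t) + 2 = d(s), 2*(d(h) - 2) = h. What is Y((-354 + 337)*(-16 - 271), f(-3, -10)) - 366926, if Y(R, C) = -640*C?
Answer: -365966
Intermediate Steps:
d(h) = 2 + h/2
f(s, t) = s/2 (f(s, t) = -2 + (2 + s/2) = s/2)
Y((-354 + 337)*(-16 - 271), f(-3, -10)) - 366926 = -320*(-3) - 366926 = -640*(-3/2) - 366926 = 960 - 366926 = -365966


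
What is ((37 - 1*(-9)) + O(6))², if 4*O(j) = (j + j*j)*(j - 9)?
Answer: 841/4 ≈ 210.25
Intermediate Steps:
O(j) = (-9 + j)*(j + j²)/4 (O(j) = ((j + j*j)*(j - 9))/4 = ((j + j²)*(-9 + j))/4 = ((-9 + j)*(j + j²))/4 = (-9 + j)*(j + j²)/4)
((37 - 1*(-9)) + O(6))² = ((37 - 1*(-9)) + (¼)*6*(-9 + 6² - 8*6))² = ((37 + 9) + (¼)*6*(-9 + 36 - 48))² = (46 + (¼)*6*(-21))² = (46 - 63/2)² = (29/2)² = 841/4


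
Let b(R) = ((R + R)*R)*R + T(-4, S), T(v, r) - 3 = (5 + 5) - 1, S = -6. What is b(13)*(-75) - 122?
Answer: -330572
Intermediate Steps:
T(v, r) = 12 (T(v, r) = 3 + ((5 + 5) - 1) = 3 + (10 - 1) = 3 + 9 = 12)
b(R) = 12 + 2*R³ (b(R) = ((R + R)*R)*R + 12 = ((2*R)*R)*R + 12 = (2*R²)*R + 12 = 2*R³ + 12 = 12 + 2*R³)
b(13)*(-75) - 122 = (12 + 2*13³)*(-75) - 122 = (12 + 2*2197)*(-75) - 122 = (12 + 4394)*(-75) - 122 = 4406*(-75) - 122 = -330450 - 122 = -330572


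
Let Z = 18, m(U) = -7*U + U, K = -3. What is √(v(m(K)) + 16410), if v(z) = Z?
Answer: 74*√3 ≈ 128.17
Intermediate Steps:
m(U) = -6*U
v(z) = 18
√(v(m(K)) + 16410) = √(18 + 16410) = √16428 = 74*√3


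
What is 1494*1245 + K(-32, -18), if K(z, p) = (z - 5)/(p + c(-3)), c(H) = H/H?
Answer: 31620547/17 ≈ 1.8600e+6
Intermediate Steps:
c(H) = 1
K(z, p) = (-5 + z)/(1 + p) (K(z, p) = (z - 5)/(p + 1) = (-5 + z)/(1 + p))
1494*1245 + K(-32, -18) = 1494*1245 + (-5 - 32)/(1 - 18) = 1860030 - 37/(-17) = 1860030 - 1/17*(-37) = 1860030 + 37/17 = 31620547/17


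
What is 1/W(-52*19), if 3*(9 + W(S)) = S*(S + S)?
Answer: 3/1952261 ≈ 1.5367e-6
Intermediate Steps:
W(S) = -9 + 2*S²/3 (W(S) = -9 + (S*(S + S))/3 = -9 + (S*(2*S))/3 = -9 + (2*S²)/3 = -9 + 2*S²/3)
1/W(-52*19) = 1/(-9 + 2*(-52*19)²/3) = 1/(-9 + (⅔)*(-988)²) = 1/(-9 + (⅔)*976144) = 1/(-9 + 1952288/3) = 1/(1952261/3) = 3/1952261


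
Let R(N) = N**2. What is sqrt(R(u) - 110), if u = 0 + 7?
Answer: I*sqrt(61) ≈ 7.8102*I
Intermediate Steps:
u = 7
sqrt(R(u) - 110) = sqrt(7**2 - 110) = sqrt(49 - 110) = sqrt(-61) = I*sqrt(61)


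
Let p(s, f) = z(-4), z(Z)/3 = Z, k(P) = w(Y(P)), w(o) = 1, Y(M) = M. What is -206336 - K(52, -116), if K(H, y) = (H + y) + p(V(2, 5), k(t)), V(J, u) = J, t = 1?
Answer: -206260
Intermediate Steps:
k(P) = 1
z(Z) = 3*Z
p(s, f) = -12 (p(s, f) = 3*(-4) = -12)
K(H, y) = -12 + H + y (K(H, y) = (H + y) - 12 = -12 + H + y)
-206336 - K(52, -116) = -206336 - (-12 + 52 - 116) = -206336 - 1*(-76) = -206336 + 76 = -206260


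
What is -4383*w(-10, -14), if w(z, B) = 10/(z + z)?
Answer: 4383/2 ≈ 2191.5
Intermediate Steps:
w(z, B) = 5/z (w(z, B) = 10/((2*z)) = 10*(1/(2*z)) = 5/z)
-4383*w(-10, -14) = -21915/(-10) = -21915*(-1)/10 = -4383*(-1/2) = 4383/2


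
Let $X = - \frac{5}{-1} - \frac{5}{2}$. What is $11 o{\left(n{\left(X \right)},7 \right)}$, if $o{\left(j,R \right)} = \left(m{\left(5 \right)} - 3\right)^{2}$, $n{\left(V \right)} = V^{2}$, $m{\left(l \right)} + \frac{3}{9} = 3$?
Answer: $\frac{11}{9} \approx 1.2222$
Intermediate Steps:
$m{\left(l \right)} = \frac{8}{3}$ ($m{\left(l \right)} = - \frac{1}{3} + 3 = \frac{8}{3}$)
$X = \frac{5}{2}$ ($X = \left(-5\right) \left(-1\right) - \frac{5}{2} = 5 - \frac{5}{2} = \frac{5}{2} \approx 2.5$)
$o{\left(j,R \right)} = \frac{1}{9}$ ($o{\left(j,R \right)} = \left(\frac{8}{3} - 3\right)^{2} = \left(- \frac{1}{3}\right)^{2} = \frac{1}{9}$)
$11 o{\left(n{\left(X \right)},7 \right)} = 11 \cdot \frac{1}{9} = \frac{11}{9}$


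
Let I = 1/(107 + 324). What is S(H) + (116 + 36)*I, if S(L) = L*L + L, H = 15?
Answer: 103592/431 ≈ 240.35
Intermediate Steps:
S(L) = L + L**2 (S(L) = L**2 + L = L + L**2)
I = 1/431 ≈ 0.0023202
S(H) + (116 + 36)*I = 15*(1 + 15) + (116 + 36)*(1/431) = 15*16 + 152*(1/431) = 240 + 152/431 = 103592/431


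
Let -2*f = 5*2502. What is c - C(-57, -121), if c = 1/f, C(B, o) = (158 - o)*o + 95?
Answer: 210568319/6255 ≈ 33664.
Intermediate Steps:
f = -6255 (f = -5*2502/2 = -1/2*12510 = -6255)
C(B, o) = 95 + o*(158 - o) (C(B, o) = o*(158 - o) + 95 = 95 + o*(158 - o))
c = -1/6255 (c = 1/(-6255) = -1/6255 ≈ -0.00015987)
c - C(-57, -121) = -1/6255 - (95 - 1*(-121)**2 + 158*(-121)) = -1/6255 - (95 - 1*14641 - 19118) = -1/6255 - (95 - 14641 - 19118) = -1/6255 - 1*(-33664) = -1/6255 + 33664 = 210568319/6255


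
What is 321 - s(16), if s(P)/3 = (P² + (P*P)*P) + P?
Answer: -12783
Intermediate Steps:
s(P) = 3*P + 3*P² + 3*P³ (s(P) = 3*((P² + (P*P)*P) + P) = 3*((P² + P²*P) + P) = 3*((P² + P³) + P) = 3*(P + P² + P³) = 3*P + 3*P² + 3*P³)
321 - s(16) = 321 - 3*16*(1 + 16 + 16²) = 321 - 3*16*(1 + 16 + 256) = 321 - 3*16*273 = 321 - 1*13104 = 321 - 13104 = -12783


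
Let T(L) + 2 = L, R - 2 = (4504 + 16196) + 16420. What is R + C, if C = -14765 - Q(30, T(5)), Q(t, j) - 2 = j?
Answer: 22352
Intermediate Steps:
R = 37122 (R = 2 + ((4504 + 16196) + 16420) = 2 + (20700 + 16420) = 2 + 37120 = 37122)
T(L) = -2 + L
Q(t, j) = 2 + j
C = -14770 (C = -14765 - (2 + (-2 + 5)) = -14765 - (2 + 3) = -14765 - 1*5 = -14765 - 5 = -14770)
R + C = 37122 - 14770 = 22352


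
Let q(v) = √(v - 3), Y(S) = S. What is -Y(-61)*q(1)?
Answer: 61*I*√2 ≈ 86.267*I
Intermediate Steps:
q(v) = √(-3 + v)
-Y(-61)*q(1) = -(-61)*√(-3 + 1) = -(-61)*√(-2) = -(-61)*I*√2 = 61*I*√2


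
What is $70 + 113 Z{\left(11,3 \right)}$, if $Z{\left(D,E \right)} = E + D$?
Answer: $1652$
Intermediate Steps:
$Z{\left(D,E \right)} = D + E$
$70 + 113 Z{\left(11,3 \right)} = 70 + 113 \left(11 + 3\right) = 70 + 113 \cdot 14 = 70 + 1582 = 1652$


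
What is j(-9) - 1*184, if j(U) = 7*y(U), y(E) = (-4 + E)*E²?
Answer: -7555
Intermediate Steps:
y(E) = E²*(-4 + E)
j(U) = 7*U²*(-4 + U) (j(U) = 7*(U²*(-4 + U)) = 7*U²*(-4 + U))
j(-9) - 1*184 = 7*(-9)²*(-4 - 9) - 1*184 = 7*81*(-13) - 184 = -7371 - 184 = -7555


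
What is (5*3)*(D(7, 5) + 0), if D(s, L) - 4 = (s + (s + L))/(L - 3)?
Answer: 405/2 ≈ 202.50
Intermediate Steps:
D(s, L) = 4 + (L + 2*s)/(-3 + L) (D(s, L) = 4 + (s + (s + L))/(L - 3) = 4 + (s + (L + s))/(-3 + L) = 4 + (L + 2*s)/(-3 + L))
(5*3)*(D(7, 5) + 0) = (5*3)*((-12 + 2*7 + 5*5)/(-3 + 5) + 0) = 15*((-12 + 14 + 25)/2 + 0) = 15*((½)*27 + 0) = 15*(27/2 + 0) = 15*(27/2) = 405/2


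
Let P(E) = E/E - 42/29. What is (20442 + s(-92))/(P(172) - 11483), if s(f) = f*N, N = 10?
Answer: -283069/166510 ≈ -1.7000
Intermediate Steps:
s(f) = 10*f (s(f) = f*10 = 10*f)
P(E) = -13/29 (P(E) = 1 - 42*1/29 = 1 - 42/29 = -13/29)
(20442 + s(-92))/(P(172) - 11483) = (20442 + 10*(-92))/(-13/29 - 11483) = (20442 - 920)/(-333020/29) = 19522*(-29/333020) = -283069/166510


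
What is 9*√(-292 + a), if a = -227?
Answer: 9*I*√519 ≈ 205.03*I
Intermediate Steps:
9*√(-292 + a) = 9*√(-292 - 227) = 9*√(-519) = 9*(I*√519) = 9*I*√519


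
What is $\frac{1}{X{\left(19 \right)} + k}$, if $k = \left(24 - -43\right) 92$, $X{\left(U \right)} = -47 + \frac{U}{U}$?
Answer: $\frac{1}{6118} \approx 0.00016345$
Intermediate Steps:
$X{\left(U \right)} = -46$ ($X{\left(U \right)} = -47 + 1 = -46$)
$k = 6164$ ($k = \left(24 + \left(-24 + 67\right)\right) 92 = \left(24 + 43\right) 92 = 67 \cdot 92 = 6164$)
$\frac{1}{X{\left(19 \right)} + k} = \frac{1}{-46 + 6164} = \frac{1}{6118}$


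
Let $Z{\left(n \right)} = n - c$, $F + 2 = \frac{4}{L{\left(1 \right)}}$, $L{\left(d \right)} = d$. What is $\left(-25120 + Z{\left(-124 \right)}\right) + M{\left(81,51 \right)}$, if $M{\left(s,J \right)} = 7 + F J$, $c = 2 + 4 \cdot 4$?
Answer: $-25153$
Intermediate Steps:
$F = 2$ ($F = -2 + \frac{4}{1} = -2 + 4 \cdot 1 = -2 + 4 = 2$)
$c = 18$ ($c = 2 + 16 = 18$)
$Z{\left(n \right)} = -18 + n$ ($Z{\left(n \right)} = n - 18 = -18 + n$)
$M{\left(s,J \right)} = 7 + 2 J$
$\left(-25120 + Z{\left(-124 \right)}\right) + M{\left(81,51 \right)} = \left(-25120 - 142\right) + \left(7 + 2 \cdot 51\right) = \left(-25120 - 142\right) + \left(7 + 102\right) = -25262 + 109 = -25153$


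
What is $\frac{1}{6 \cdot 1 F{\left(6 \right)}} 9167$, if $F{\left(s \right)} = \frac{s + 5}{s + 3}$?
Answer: $\frac{27501}{22} \approx 1250.0$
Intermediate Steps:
$F{\left(s \right)} = \frac{5 + s}{3 + s}$
$\frac{1}{6 \cdot 1 F{\left(6 \right)}} 9167 = \frac{1}{6 \cdot 1 \frac{5 + 6}{3 + 6}} \cdot 9167 = \frac{1}{6 \cdot \frac{1}{9} \cdot 11} \cdot 9167 = \frac{1}{6 \cdot \frac{11}{9}} \cdot 9167 = \frac{1}{\frac{22}{3}} \cdot 9167 = \frac{3}{22} \cdot 9167 = \frac{27501}{22}$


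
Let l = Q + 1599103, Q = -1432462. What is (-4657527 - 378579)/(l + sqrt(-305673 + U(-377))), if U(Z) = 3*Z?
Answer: -279740579982/9256509895 + 3357404*I*sqrt(76701)/9256509895 ≈ -30.221 + 0.10045*I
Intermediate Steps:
l = 166641 (l = -1432462 + 1599103 = 166641)
(-4657527 - 378579)/(l + sqrt(-305673 + U(-377))) = (-4657527 - 378579)/(166641 + sqrt(-305673 + 3*(-377))) = -5036106/(166641 + sqrt(-305673 - 1131)) = -5036106/(166641 + sqrt(-306804)) = -5036106/(166641 + 2*I*sqrt(76701))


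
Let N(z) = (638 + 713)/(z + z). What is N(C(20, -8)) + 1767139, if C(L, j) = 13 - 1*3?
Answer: 35344131/20 ≈ 1.7672e+6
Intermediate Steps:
C(L, j) = 10 (C(L, j) = 13 - 3 = 10)
N(z) = 1351/(2*z) (N(z) = 1351/((2*z)) = 1351*(1/(2*z)) = 1351/(2*z))
N(C(20, -8)) + 1767139 = (1351/2)/10 + 1767139 = (1351/2)*(⅒) + 1767139 = 1351/20 + 1767139 = 35344131/20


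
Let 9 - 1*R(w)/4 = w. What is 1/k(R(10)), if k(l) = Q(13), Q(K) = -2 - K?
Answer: -1/15 ≈ -0.066667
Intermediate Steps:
R(w) = 36 - 4*w
k(l) = -15 (k(l) = -2 - 1*13 = -2 - 13 = -15)
1/k(R(10)) = 1/(-15) = -1/15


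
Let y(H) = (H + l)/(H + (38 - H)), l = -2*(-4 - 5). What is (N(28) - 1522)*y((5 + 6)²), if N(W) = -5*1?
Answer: -212253/38 ≈ -5585.6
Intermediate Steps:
N(W) = -5
l = 18 (l = -2*(-9) = 18)
y(H) = 9/19 + H/38 (y(H) = (H + 18)/(H + (38 - H)) = (18 + H)/38 = (18 + H)*(1/38) = 9/19 + H/38)
(N(28) - 1522)*y((5 + 6)²) = (-5 - 1522)*(9/19 + (5 + 6)²/38) = -1527*(9/19 + (1/38)*11²) = -1527*(9/19 + (1/38)*121) = -1527*(9/19 + 121/38) = -1527*139/38 = -212253/38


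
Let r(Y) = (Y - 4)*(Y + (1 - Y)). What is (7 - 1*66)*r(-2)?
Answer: 354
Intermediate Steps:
r(Y) = -4 + Y (r(Y) = (-4 + Y)*1 = -4 + Y)
(7 - 1*66)*r(-2) = (7 - 1*66)*(-4 - 2) = (7 - 66)*(-6) = -59*(-6) = 354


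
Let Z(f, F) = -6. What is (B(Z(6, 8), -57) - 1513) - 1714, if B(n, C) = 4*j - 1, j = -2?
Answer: -3236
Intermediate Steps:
B(n, C) = -9 (B(n, C) = 4*(-2) - 1 = -8 - 1 = -9)
(B(Z(6, 8), -57) - 1513) - 1714 = (-9 - 1513) - 1714 = -1522 - 1714 = -3236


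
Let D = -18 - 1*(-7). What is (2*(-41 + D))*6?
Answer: -624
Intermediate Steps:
D = -11 (D = -18 + 7 = -11)
(2*(-41 + D))*6 = (2*(-41 - 11))*6 = (2*(-52))*6 = -104*6 = -624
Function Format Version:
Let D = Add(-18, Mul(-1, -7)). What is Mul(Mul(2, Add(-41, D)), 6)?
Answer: -624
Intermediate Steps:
D = -11 (D = Add(-18, 7) = -11)
Mul(Mul(2, Add(-41, D)), 6) = Mul(Mul(2, Add(-41, -11)), 6) = Mul(Mul(2, -52), 6) = Mul(-104, 6) = -624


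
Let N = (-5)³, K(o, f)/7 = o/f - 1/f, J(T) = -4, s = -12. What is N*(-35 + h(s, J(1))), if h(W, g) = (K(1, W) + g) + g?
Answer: 5375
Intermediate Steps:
K(o, f) = -7/f + 7*o/f (K(o, f) = 7*(o/f - 1/f) = 7*(-1/f + o/f) = -7/f + 7*o/f)
N = -125
h(W, g) = 2*g (h(W, g) = (7*(-1 + 1)/W + g) + g = (7*0/W + g) + g = (0 + g) + g = g + g = 2*g)
N*(-35 + h(s, J(1))) = -125*(-35 + 2*(-4)) = -125*(-35 - 8) = -125*(-43) = 5375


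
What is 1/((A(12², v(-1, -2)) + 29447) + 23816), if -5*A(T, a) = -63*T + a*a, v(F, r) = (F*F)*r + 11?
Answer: 5/275306 ≈ 1.8162e-5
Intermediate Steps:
v(F, r) = 11 + r*F² (v(F, r) = F²*r + 11 = r*F² + 11 = 11 + r*F²)
A(T, a) = -a²/5 + 63*T/5 (A(T, a) = -(-63*T + a*a)/5 = -(-63*T + a²)/5 = -(a² - 63*T)/5 = -a²/5 + 63*T/5)
1/((A(12², v(-1, -2)) + 29447) + 23816) = 1/(((-(11 - 2*(-1)²)²/5 + (63/5)*12²) + 29447) + 23816) = 1/(((-(11 - 2*1)²/5 + (63/5)*144) + 29447) + 23816) = 1/(((-(11 - 2)²/5 + 9072/5) + 29447) + 23816) = 1/(((-⅕*9² + 9072/5) + 29447) + 23816) = 1/(((-⅕*81 + 9072/5) + 29447) + 23816) = 1/(((-81/5 + 9072/5) + 29447) + 23816) = 1/((8991/5 + 29447) + 23816) = 1/(156226/5 + 23816) = 1/(275306/5) = 5/275306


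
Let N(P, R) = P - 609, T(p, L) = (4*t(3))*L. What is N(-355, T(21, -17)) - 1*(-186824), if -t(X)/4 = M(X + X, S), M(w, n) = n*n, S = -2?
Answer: 185860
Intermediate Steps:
M(w, n) = n**2
t(X) = -16 (t(X) = -4*(-2)**2 = -4*4 = -16)
T(p, L) = -64*L (T(p, L) = (4*(-16))*L = -64*L)
N(P, R) = -609 + P
N(-355, T(21, -17)) - 1*(-186824) = (-609 - 355) - 1*(-186824) = -964 + 186824 = 185860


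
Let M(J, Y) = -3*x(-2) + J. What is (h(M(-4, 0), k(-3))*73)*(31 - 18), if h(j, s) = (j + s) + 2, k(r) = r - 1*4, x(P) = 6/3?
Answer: -14235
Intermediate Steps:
x(P) = 2 (x(P) = 6*(⅓) = 2)
k(r) = -4 + r (k(r) = r - 4 = -4 + r)
M(J, Y) = -6 + J (M(J, Y) = -3*2 + J = -6 + J)
h(j, s) = 2 + j + s
(h(M(-4, 0), k(-3))*73)*(31 - 18) = ((2 + (-6 - 4) + (-4 - 3))*73)*(31 - 18) = ((2 - 10 - 7)*73)*13 = -15*73*13 = -1095*13 = -14235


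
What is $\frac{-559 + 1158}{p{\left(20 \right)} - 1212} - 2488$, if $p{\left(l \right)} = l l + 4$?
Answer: $- \frac{2010903}{808} \approx -2488.7$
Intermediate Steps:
$p{\left(l \right)} = 4 + l^{2}$ ($p{\left(l \right)} = l^{2} + 4 = 4 + l^{2}$)
$\frac{-559 + 1158}{p{\left(20 \right)} - 1212} - 2488 = \frac{-559 + 1158}{\left(4 + 20^{2}\right) - 1212} - 2488 = \frac{599}{\left(4 + 400\right) - 1212} - 2488 = \frac{599}{404 - 1212} - 2488 = \frac{599}{-808} - 2488 = 599 \left(- \frac{1}{808}\right) - 2488 = - \frac{599}{808} - 2488 = - \frac{2010903}{808}$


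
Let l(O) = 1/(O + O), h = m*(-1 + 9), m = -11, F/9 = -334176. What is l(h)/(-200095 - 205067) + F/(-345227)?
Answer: 214466340100235/24617623672224 ≈ 8.7119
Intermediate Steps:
F = -3007584 (F = 9*(-334176) = -3007584)
h = -88 (h = -11*(-1 + 9) = -11*8 = -88)
l(O) = 1/(2*O)
l(h)/(-200095 - 205067) + F/(-345227) = ((1/2)/(-88))/(-200095 - 205067) - 3007584/(-345227) = ((1/2)*(-1/88))/(-405162) - 3007584*(-1/345227) = -1/176*(-1/405162) + 3007584/345227 = 1/71308512 + 3007584/345227 = 214466340100235/24617623672224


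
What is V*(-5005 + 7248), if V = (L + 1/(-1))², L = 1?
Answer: 0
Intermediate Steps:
V = 0 (V = (1 + 1/(-1))² = (1 + 1*(-1))² = (1 - 1)² = 0² = 0)
V*(-5005 + 7248) = 0*(-5005 + 7248) = 0*2243 = 0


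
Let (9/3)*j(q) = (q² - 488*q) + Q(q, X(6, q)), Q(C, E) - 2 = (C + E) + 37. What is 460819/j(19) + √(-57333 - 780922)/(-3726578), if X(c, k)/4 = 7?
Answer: -1382457/8825 - I*√838255/3726578 ≈ -156.65 - 0.00024568*I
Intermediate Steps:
X(c, k) = 28 (X(c, k) = 4*7 = 28)
Q(C, E) = 39 + C + E (Q(C, E) = 2 + ((C + E) + 37) = 2 + (37 + C + E) = 39 + C + E)
j(q) = 67/3 - 487*q/3 + q²/3 (j(q) = ((q² - 488*q) + (39 + q + 28))/3 = ((q² - 488*q) + (67 + q))/3 = (67 + q² - 487*q)/3 = 67/3 - 487*q/3 + q²/3)
460819/j(19) + √(-57333 - 780922)/(-3726578) = 460819/(67/3 - 487/3*19 + (⅓)*19²) + √(-57333 - 780922)/(-3726578) = 460819/(67/3 - 9253/3 + (⅓)*361) + √(-838255)*(-1/3726578) = 460819/(67/3 - 9253/3 + 361/3) + (I*√838255)*(-1/3726578) = 460819/(-8825/3) - I*√838255/3726578 = 460819*(-3/8825) - I*√838255/3726578 = -1382457/8825 - I*√838255/3726578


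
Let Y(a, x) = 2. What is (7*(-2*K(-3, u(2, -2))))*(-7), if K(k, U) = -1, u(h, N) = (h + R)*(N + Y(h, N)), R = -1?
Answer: -98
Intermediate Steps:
u(h, N) = (-1 + h)*(2 + N) (u(h, N) = (h - 1)*(N + 2) = (-1 + h)*(2 + N))
(7*(-2*K(-3, u(2, -2))))*(-7) = (7*(-2*(-1)))*(-7) = (7*2)*(-7) = 14*(-7) = -98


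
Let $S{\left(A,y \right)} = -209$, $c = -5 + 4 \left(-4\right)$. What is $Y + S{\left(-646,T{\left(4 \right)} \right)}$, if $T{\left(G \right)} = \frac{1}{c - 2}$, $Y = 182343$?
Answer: $182134$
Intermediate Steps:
$c = -21$ ($c = -5 - 16 = -21$)
$T{\left(G \right)} = - \frac{1}{23}$ ($T{\left(G \right)} = \frac{1}{-21 - 2} = \frac{1}{-23} = - \frac{1}{23}$)
$Y + S{\left(-646,T{\left(4 \right)} \right)} = 182343 - 209 = 182134$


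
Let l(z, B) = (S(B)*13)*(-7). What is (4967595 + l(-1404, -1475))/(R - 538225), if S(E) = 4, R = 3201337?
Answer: 4967231/2663112 ≈ 1.8652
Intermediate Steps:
l(z, B) = -364 (l(z, B) = (4*13)*(-7) = 52*(-7) = -364)
(4967595 + l(-1404, -1475))/(R - 538225) = (4967595 - 364)/(3201337 - 538225) = 4967231/2663112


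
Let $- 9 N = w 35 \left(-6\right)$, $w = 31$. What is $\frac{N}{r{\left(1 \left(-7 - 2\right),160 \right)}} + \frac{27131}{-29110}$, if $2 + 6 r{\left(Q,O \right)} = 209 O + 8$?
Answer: $- \frac{55791859}{69543790} \approx -0.80225$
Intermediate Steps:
$N = \frac{2170}{3}$ ($N = - \frac{31 \cdot 35 \left(-6\right)}{9} = - \frac{1085 \left(-6\right)}{9} = \left(- \frac{1}{9}\right) \left(-6510\right) = \frac{2170}{3} \approx 723.33$)
$r{\left(Q,O \right)} = 1 + \frac{209 O}{6}$ ($r{\left(Q,O \right)} = - \frac{1}{3} + \frac{209 O + 8}{6} = - \frac{1}{3} + \frac{8 + 209 O}{6} = - \frac{1}{3} + \left(\frac{4}{3} + \frac{209 O}{6}\right) = 1 + \frac{209 O}{6}$)
$\frac{N}{r{\left(1 \left(-7 - 2\right),160 \right)}} + \frac{27131}{-29110} = \frac{2170}{3 \left(1 + \frac{209}{6} \cdot 160\right)} + \frac{27131}{-29110} = \frac{2170}{3 \left(1 + \frac{16720}{3}\right)} + 27131 \left(- \frac{1}{29110}\right) = \frac{2170}{3 \cdot \frac{16723}{3}} - \frac{27131}{29110} = \frac{2170}{3} \cdot \frac{3}{16723} - \frac{27131}{29110} = \frac{310}{2389} - \frac{27131}{29110} = - \frac{55791859}{69543790}$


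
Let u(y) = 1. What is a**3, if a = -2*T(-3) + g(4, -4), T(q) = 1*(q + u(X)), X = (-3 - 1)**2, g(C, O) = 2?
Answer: 216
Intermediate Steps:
X = 16 (X = (-4)**2 = 16)
T(q) = 1 + q (T(q) = 1*(q + 1) = 1*(1 + q) = 1 + q)
a = 6 (a = -2*(1 - 3) + 2 = -2*(-2) + 2 = 4 + 2 = 6)
a**3 = 6**3 = 216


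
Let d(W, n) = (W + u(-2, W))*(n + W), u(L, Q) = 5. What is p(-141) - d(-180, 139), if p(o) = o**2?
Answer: 12706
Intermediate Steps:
d(W, n) = (5 + W)*(W + n) (d(W, n) = (W + 5)*(n + W) = (5 + W)*(W + n))
p(-141) - d(-180, 139) = (-141)**2 - ((-180)**2 + 5*(-180) + 5*139 - 180*139) = 19881 - (32400 - 900 + 695 - 25020) = 19881 - 1*7175 = 19881 - 7175 = 12706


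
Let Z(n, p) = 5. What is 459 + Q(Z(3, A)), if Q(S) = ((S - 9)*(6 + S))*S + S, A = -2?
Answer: 244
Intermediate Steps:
Q(S) = S + S*(-9 + S)*(6 + S) (Q(S) = ((-9 + S)*(6 + S))*S + S = S*(-9 + S)*(6 + S) + S = S + S*(-9 + S)*(6 + S))
459 + Q(Z(3, A)) = 459 + 5*(-53 + 5**2 - 3*5) = 459 + 5*(-53 + 25 - 15) = 459 + 5*(-43) = 459 - 215 = 244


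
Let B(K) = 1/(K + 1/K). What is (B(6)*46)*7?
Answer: 1932/37 ≈ 52.216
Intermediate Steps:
(B(6)*46)*7 = ((6/(1 + 6**2))*46)*7 = ((6/(1 + 36))*46)*7 = ((6/37)*46)*7 = (276/37)*7 = 1932/37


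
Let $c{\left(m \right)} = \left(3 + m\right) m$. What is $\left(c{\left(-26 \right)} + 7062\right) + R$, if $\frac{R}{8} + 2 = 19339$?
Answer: $162356$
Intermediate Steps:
$R = 154696$ ($R = -16 + 8 \cdot 19339 = -16 + 154712 = 154696$)
$c{\left(m \right)} = m \left(3 + m\right)$
$\left(c{\left(-26 \right)} + 7062\right) + R = \left(- 26 \left(3 - 26\right) + 7062\right) + 154696 = \left(\left(-26\right) \left(-23\right) + 7062\right) + 154696 = \left(598 + 7062\right) + 154696 = 7660 + 154696 = 162356$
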